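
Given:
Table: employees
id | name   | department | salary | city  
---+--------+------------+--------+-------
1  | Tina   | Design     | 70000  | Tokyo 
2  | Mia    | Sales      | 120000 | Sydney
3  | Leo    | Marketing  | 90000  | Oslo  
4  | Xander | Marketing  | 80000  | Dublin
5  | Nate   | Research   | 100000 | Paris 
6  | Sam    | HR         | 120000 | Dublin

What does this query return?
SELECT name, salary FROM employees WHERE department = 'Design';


Filtering: department = 'Design'
Matching rows: 1

1 rows:
Tina, 70000


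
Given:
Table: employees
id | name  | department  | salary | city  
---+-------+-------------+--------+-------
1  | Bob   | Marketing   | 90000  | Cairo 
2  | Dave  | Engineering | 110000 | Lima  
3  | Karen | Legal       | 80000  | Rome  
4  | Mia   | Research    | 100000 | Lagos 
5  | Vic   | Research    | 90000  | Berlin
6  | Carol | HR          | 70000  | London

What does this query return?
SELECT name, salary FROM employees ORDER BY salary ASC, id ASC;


Sorting by salary ASC, then id ASC for ties

6 rows:
Carol, 70000
Karen, 80000
Bob, 90000
Vic, 90000
Mia, 100000
Dave, 110000


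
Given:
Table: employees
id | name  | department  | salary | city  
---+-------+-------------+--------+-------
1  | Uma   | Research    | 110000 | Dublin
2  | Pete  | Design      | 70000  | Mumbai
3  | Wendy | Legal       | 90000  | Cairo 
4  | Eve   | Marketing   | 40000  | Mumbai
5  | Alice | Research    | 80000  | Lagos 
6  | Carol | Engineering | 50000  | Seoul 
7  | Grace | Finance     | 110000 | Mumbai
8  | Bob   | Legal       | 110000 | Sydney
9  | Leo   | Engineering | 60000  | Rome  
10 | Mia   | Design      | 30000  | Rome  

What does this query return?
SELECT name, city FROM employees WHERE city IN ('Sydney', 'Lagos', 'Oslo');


Filtering: city IN ('Sydney', 'Lagos', 'Oslo')
Matching: 2 rows

2 rows:
Alice, Lagos
Bob, Sydney


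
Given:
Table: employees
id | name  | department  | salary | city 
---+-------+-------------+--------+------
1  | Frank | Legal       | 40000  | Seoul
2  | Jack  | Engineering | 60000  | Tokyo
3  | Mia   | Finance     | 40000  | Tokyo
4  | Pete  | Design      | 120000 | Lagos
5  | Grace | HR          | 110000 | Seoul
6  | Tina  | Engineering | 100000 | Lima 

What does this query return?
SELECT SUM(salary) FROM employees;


SUM(salary) = 40000 + 60000 + 40000 + 120000 + 110000 + 100000 = 470000

470000


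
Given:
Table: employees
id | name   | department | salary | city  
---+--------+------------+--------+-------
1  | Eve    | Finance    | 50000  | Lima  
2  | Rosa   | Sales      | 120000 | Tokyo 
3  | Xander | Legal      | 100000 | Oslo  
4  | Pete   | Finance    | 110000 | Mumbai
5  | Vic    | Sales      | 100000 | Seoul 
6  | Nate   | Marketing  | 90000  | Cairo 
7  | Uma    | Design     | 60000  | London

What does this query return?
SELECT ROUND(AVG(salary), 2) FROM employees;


SUM(salary) = 630000
COUNT = 7
ROUND(AVG, 2) = ROUND(630000 / 7, 2) = 90000.0

90000.0


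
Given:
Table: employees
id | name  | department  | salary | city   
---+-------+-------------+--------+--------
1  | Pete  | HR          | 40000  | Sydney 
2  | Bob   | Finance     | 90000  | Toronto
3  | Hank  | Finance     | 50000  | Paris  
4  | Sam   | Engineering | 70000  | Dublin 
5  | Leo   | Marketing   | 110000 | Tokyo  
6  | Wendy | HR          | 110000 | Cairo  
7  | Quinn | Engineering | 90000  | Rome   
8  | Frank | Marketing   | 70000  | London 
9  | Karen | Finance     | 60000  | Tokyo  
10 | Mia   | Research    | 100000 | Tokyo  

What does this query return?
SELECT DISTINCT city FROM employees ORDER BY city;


All 'city' values (row order): Sydney, Toronto, Paris, Dublin, Tokyo, Cairo, Rome, London, Tokyo, Tokyo
Removing duplicates leaves 8 unique value(s).

8 values:
Cairo
Dublin
London
Paris
Rome
Sydney
Tokyo
Toronto


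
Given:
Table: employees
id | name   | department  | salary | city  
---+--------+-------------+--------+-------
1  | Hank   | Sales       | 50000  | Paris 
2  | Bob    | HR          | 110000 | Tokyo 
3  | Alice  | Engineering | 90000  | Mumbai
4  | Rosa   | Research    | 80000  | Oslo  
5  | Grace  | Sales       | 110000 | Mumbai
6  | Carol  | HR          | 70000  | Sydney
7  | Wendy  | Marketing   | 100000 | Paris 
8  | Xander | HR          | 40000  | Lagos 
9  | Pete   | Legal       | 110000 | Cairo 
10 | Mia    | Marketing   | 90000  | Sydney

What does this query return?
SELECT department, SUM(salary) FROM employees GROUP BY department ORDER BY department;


Summing salary within each department:
  Engineering: 90000 = 90000
  HR: 110000 + 70000 + 40000 = 220000
  Legal: 110000 = 110000
  Marketing: 100000 + 90000 = 190000
  Research: 80000 = 80000
  Sales: 50000 + 110000 = 160000


6 groups:
Engineering, 90000
HR, 220000
Legal, 110000
Marketing, 190000
Research, 80000
Sales, 160000


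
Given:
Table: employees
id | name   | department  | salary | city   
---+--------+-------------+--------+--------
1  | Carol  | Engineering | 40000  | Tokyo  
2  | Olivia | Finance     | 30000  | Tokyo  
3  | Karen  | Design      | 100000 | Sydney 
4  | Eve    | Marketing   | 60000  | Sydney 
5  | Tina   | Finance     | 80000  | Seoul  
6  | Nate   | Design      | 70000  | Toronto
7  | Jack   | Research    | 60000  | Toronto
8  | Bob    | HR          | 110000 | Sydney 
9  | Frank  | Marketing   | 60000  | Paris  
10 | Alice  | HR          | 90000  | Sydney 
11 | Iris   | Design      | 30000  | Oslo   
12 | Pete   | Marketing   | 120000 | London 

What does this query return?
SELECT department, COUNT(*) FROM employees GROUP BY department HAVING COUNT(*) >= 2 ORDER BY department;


Groups with count >= 2:
  Design: 3 -> PASS
  Finance: 2 -> PASS
  HR: 2 -> PASS
  Marketing: 3 -> PASS
  Engineering: 1 -> filtered out
  Research: 1 -> filtered out


4 groups:
Design, 3
Finance, 2
HR, 2
Marketing, 3


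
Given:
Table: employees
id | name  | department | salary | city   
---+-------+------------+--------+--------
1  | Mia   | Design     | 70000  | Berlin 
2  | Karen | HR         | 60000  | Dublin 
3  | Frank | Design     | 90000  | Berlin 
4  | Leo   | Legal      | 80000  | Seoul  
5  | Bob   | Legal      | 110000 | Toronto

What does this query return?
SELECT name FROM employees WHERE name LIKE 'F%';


LIKE 'F%' matches names starting with 'F'
Matching: 1

1 rows:
Frank


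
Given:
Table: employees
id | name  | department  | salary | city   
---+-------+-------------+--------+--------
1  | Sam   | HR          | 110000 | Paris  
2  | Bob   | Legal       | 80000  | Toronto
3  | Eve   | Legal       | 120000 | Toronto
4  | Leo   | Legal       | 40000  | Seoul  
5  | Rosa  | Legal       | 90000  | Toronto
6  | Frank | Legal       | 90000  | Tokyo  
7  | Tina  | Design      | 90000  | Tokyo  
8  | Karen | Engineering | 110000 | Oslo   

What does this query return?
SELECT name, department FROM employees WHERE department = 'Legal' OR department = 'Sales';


Filtering: department = 'Legal' OR 'Sales'
Matching: 5 rows

5 rows:
Bob, Legal
Eve, Legal
Leo, Legal
Rosa, Legal
Frank, Legal


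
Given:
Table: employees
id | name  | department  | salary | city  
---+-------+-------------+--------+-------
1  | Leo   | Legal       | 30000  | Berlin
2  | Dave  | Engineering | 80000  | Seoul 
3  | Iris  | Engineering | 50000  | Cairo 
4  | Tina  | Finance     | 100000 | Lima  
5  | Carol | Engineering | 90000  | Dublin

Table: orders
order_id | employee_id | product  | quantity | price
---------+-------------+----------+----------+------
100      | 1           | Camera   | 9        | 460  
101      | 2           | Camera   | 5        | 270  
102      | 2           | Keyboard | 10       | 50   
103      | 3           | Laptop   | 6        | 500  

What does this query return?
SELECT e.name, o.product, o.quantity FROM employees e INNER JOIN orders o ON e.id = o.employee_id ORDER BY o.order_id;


Joining employees.id = orders.employee_id:
  employee Leo (id=1) -> order Camera
  employee Dave (id=2) -> order Camera
  employee Dave (id=2) -> order Keyboard
  employee Iris (id=3) -> order Laptop


4 rows:
Leo, Camera, 9
Dave, Camera, 5
Dave, Keyboard, 10
Iris, Laptop, 6


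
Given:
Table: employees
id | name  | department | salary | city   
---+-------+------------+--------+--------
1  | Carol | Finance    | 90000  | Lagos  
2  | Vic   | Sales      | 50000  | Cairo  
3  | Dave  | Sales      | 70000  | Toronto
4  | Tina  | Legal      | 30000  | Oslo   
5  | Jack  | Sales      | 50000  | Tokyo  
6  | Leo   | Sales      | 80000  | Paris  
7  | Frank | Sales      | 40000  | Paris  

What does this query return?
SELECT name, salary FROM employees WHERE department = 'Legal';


Filtering: department = 'Legal'
Matching rows: 1

1 rows:
Tina, 30000


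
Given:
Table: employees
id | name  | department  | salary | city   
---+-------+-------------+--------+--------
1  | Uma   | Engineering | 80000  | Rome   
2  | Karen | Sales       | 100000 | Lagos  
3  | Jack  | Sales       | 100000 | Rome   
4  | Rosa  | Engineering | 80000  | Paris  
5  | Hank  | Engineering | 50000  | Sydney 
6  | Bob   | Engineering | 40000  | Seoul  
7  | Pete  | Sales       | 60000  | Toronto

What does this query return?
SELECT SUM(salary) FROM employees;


SUM(salary) = 80000 + 100000 + 100000 + 80000 + 50000 + 40000 + 60000 = 510000

510000


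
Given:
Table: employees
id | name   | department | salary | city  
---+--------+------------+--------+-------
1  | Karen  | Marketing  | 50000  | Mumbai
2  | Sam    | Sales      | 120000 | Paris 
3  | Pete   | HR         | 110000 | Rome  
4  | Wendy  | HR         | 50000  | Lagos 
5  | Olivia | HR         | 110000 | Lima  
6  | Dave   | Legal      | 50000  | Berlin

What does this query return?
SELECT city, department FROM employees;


Projecting columns: city, department

6 rows:
Mumbai, Marketing
Paris, Sales
Rome, HR
Lagos, HR
Lima, HR
Berlin, Legal


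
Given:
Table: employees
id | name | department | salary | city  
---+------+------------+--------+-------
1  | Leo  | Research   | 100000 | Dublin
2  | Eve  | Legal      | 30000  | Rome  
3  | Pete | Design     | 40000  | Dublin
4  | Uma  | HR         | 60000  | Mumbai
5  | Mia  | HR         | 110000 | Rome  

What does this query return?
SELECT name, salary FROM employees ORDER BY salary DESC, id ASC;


Sorting by salary DESC, then id ASC for ties

5 rows:
Mia, 110000
Leo, 100000
Uma, 60000
Pete, 40000
Eve, 30000


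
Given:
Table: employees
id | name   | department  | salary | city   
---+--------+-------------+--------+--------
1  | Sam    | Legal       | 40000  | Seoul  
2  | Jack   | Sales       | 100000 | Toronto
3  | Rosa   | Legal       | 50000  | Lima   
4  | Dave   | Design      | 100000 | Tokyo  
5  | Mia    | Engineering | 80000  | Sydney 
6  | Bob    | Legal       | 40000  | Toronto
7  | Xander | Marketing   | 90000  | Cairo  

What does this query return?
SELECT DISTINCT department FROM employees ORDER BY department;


All 'department' values (row order): Legal, Sales, Legal, Design, Engineering, Legal, Marketing
Removing duplicates leaves 5 unique value(s).

5 values:
Design
Engineering
Legal
Marketing
Sales


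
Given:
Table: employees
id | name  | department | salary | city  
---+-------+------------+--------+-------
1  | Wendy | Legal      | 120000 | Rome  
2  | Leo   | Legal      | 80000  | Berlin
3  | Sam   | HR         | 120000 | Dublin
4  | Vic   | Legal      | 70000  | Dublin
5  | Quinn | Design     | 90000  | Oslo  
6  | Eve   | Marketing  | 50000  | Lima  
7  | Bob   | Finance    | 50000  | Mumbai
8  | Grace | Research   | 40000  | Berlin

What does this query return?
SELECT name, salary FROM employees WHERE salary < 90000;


Filtering: salary < 90000
Matching: 5 rows

5 rows:
Leo, 80000
Vic, 70000
Eve, 50000
Bob, 50000
Grace, 40000


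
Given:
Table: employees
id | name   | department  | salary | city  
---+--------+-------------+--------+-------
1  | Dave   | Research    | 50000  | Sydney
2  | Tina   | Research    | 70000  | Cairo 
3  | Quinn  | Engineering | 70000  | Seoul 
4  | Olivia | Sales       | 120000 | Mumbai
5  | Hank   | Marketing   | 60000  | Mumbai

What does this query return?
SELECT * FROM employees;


SELECT * returns all 5 rows with all columns

5 rows:
1, Dave, Research, 50000, Sydney
2, Tina, Research, 70000, Cairo
3, Quinn, Engineering, 70000, Seoul
4, Olivia, Sales, 120000, Mumbai
5, Hank, Marketing, 60000, Mumbai


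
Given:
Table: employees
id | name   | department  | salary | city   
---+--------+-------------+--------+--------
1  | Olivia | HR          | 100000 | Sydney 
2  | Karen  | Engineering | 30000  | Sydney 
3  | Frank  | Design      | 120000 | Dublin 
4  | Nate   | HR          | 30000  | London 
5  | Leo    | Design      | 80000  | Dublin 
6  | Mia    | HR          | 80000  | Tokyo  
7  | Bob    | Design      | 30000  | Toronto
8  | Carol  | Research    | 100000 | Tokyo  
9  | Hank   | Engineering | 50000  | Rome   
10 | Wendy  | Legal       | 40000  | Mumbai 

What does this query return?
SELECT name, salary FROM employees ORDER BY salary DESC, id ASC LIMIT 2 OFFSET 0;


Sort by salary DESC (id ASC tiebreak), then skip 0 and take 2
Rows 1 through 2

2 rows:
Frank, 120000
Olivia, 100000


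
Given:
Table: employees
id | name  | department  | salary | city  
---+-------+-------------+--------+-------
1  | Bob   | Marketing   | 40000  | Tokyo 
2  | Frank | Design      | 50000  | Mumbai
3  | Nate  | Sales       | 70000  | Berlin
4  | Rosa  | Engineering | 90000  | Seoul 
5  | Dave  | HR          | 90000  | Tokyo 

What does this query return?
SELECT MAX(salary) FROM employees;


Salaries: 40000, 50000, 70000, 90000, 90000
MAX = 90000

90000


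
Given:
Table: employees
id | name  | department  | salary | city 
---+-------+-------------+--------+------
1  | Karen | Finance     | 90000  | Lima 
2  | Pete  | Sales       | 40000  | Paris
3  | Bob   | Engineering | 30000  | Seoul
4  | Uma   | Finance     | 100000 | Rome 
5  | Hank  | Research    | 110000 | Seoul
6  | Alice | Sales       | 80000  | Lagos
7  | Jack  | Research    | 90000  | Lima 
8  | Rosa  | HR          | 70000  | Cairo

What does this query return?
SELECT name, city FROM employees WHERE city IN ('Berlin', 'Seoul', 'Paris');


Filtering: city IN ('Berlin', 'Seoul', 'Paris')
Matching: 3 rows

3 rows:
Pete, Paris
Bob, Seoul
Hank, Seoul


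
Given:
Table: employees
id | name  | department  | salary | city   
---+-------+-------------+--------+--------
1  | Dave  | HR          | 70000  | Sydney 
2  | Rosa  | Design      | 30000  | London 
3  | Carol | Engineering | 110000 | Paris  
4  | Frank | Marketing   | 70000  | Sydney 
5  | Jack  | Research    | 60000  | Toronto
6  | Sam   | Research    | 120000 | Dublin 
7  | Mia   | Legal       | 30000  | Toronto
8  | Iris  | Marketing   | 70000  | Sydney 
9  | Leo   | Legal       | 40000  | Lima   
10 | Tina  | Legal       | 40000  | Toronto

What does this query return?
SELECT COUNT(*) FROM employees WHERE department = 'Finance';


Counting rows where department = 'Finance'


0


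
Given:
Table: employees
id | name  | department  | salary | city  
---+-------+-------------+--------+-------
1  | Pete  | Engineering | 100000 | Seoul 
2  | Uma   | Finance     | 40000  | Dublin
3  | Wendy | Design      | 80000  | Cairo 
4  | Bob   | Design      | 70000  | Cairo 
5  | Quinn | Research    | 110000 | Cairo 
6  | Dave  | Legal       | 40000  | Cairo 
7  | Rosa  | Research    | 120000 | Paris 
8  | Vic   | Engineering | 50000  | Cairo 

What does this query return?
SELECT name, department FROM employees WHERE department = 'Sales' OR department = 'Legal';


Filtering: department = 'Sales' OR 'Legal'
Matching: 1 rows

1 rows:
Dave, Legal


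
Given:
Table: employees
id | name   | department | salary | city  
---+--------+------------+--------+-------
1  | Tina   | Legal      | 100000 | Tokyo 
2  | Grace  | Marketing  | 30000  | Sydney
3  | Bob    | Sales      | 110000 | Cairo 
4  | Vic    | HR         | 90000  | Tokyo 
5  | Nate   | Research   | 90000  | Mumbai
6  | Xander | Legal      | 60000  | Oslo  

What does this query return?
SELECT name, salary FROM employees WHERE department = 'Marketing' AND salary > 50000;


Filtering: department = 'Marketing' AND salary > 50000
Matching: 0 rows

Empty result set (0 rows)


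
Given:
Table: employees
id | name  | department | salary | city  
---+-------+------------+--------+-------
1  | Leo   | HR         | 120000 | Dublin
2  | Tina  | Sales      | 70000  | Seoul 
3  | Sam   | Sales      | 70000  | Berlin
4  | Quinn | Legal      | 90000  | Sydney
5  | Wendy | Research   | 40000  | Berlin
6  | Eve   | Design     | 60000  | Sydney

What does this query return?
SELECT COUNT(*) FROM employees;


COUNT(*) counts all rows

6


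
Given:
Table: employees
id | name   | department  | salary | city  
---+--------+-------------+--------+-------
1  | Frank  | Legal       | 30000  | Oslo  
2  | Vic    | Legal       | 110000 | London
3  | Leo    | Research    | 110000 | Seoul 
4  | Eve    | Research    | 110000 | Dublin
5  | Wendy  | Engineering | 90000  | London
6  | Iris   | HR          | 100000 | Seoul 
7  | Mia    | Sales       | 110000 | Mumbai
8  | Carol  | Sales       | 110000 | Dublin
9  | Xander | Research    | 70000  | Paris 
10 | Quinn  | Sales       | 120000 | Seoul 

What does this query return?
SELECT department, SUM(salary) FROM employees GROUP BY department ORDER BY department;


Summing salary within each department:
  Engineering: 90000 = 90000
  HR: 100000 = 100000
  Legal: 30000 + 110000 = 140000
  Research: 110000 + 110000 + 70000 = 290000
  Sales: 110000 + 110000 + 120000 = 340000


5 groups:
Engineering, 90000
HR, 100000
Legal, 140000
Research, 290000
Sales, 340000


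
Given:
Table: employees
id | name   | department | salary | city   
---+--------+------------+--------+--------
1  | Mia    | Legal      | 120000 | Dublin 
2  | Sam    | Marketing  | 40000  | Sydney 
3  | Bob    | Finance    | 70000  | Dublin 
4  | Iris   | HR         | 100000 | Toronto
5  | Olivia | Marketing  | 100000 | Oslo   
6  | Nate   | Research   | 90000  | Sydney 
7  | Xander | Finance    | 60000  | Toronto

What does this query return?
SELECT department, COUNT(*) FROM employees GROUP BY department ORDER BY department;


Assigning each row to its department group:
  Mia -> Legal
  Sam -> Marketing
  Bob -> Finance
  Iris -> HR
  Olivia -> Marketing
  Nate -> Research
  Xander -> Finance


5 groups:
Finance, 2
HR, 1
Legal, 1
Marketing, 2
Research, 1


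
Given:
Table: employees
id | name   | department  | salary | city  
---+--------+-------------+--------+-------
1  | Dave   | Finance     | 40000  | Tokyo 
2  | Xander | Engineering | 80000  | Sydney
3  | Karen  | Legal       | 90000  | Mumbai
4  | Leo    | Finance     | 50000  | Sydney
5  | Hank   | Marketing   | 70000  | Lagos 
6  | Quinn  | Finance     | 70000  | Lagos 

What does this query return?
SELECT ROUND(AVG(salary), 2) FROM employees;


SUM(salary) = 400000
COUNT = 6
ROUND(AVG, 2) = ROUND(400000 / 6, 2) = 66666.67

66666.67


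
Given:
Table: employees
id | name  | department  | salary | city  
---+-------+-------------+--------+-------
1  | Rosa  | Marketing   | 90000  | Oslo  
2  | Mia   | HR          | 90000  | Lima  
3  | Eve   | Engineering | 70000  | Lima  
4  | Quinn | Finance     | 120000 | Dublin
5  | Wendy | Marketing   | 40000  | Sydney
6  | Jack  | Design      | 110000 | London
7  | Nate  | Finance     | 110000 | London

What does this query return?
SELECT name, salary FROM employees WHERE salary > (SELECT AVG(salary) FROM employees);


Subquery: AVG(salary) = 90000.0
Filtering: salary > 90000.0
  Quinn (120000) -> MATCH
  Jack (110000) -> MATCH
  Nate (110000) -> MATCH


3 rows:
Quinn, 120000
Jack, 110000
Nate, 110000


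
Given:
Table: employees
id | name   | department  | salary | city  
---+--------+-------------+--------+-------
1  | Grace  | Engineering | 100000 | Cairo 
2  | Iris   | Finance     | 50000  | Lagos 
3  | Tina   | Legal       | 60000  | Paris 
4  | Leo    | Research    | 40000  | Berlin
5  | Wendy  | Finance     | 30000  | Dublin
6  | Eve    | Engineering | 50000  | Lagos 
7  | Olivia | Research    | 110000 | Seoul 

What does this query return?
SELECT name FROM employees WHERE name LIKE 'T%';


LIKE 'T%' matches names starting with 'T'
Matching: 1

1 rows:
Tina


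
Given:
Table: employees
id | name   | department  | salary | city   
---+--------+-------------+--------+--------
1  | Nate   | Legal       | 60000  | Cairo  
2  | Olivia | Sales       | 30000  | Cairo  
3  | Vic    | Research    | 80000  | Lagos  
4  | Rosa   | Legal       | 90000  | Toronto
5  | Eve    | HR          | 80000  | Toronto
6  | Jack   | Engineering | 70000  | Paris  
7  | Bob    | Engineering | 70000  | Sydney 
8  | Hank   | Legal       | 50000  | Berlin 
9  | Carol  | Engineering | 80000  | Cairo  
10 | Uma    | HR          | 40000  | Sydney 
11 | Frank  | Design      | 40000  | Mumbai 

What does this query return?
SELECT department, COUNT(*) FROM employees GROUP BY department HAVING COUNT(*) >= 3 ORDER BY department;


Groups with count >= 3:
  Engineering: 3 -> PASS
  Legal: 3 -> PASS
  Design: 1 -> filtered out
  HR: 2 -> filtered out
  Research: 1 -> filtered out
  Sales: 1 -> filtered out


2 groups:
Engineering, 3
Legal, 3


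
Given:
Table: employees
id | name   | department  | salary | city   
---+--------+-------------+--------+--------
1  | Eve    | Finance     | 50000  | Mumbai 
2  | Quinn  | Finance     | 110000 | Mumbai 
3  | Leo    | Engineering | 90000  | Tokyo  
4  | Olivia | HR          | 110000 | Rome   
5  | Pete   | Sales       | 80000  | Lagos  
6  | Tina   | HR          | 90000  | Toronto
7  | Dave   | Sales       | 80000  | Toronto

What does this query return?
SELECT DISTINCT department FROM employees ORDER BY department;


All 'department' values (row order): Finance, Finance, Engineering, HR, Sales, HR, Sales
Removing duplicates leaves 4 unique value(s).

4 values:
Engineering
Finance
HR
Sales


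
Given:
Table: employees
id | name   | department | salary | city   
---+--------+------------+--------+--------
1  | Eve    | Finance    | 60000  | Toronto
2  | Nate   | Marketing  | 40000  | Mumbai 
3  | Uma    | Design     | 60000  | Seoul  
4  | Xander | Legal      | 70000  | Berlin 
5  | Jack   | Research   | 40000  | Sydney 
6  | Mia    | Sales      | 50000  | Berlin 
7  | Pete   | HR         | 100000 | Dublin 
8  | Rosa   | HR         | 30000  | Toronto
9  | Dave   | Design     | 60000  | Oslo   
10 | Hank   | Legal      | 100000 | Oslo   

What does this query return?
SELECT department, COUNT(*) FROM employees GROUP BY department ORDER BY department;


Assigning each row to its department group:
  Eve -> Finance
  Nate -> Marketing
  Uma -> Design
  Xander -> Legal
  Jack -> Research
  Mia -> Sales
  Pete -> HR
  Rosa -> HR
  Dave -> Design
  Hank -> Legal


7 groups:
Design, 2
Finance, 1
HR, 2
Legal, 2
Marketing, 1
Research, 1
Sales, 1


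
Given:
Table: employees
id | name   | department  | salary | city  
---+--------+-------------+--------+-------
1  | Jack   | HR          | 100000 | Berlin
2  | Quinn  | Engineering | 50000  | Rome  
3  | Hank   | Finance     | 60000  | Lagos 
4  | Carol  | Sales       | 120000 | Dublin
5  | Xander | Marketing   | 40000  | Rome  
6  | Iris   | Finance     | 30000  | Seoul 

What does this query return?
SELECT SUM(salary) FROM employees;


SUM(salary) = 100000 + 50000 + 60000 + 120000 + 40000 + 30000 = 400000

400000


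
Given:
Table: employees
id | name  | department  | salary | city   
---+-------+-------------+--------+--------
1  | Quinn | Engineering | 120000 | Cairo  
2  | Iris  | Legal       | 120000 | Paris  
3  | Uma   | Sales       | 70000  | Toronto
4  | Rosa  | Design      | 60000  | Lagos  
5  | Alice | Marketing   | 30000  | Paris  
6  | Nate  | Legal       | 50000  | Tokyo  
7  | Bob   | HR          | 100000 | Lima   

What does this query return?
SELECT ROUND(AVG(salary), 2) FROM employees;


SUM(salary) = 550000
COUNT = 7
ROUND(AVG, 2) = ROUND(550000 / 7, 2) = 78571.43

78571.43


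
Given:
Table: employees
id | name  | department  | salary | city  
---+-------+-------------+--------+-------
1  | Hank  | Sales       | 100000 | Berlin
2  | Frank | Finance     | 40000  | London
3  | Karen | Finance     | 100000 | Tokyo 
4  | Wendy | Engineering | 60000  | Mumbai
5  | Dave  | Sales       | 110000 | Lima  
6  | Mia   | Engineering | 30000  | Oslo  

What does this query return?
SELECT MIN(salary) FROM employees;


Salaries: 100000, 40000, 100000, 60000, 110000, 30000
MIN = 30000

30000


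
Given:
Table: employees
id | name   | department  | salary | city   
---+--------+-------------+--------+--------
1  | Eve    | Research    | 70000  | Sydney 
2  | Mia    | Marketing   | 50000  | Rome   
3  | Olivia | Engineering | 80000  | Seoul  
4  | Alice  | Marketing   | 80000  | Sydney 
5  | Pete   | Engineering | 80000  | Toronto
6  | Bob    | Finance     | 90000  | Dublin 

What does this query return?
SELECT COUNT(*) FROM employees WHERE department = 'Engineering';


Counting rows where department = 'Engineering'
  Olivia -> MATCH
  Pete -> MATCH


2


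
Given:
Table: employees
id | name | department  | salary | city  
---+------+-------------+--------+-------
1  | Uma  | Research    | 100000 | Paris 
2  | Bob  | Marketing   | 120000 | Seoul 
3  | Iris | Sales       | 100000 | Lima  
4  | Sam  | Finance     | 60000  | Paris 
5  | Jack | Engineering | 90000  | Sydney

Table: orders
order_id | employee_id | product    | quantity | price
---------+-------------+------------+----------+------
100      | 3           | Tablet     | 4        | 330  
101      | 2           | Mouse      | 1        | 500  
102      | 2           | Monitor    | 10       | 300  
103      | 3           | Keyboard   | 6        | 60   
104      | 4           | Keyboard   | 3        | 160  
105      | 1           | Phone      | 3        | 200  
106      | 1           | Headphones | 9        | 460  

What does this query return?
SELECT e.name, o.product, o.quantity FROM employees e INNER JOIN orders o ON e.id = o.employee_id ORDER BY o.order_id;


Joining employees.id = orders.employee_id:
  employee Iris (id=3) -> order Tablet
  employee Bob (id=2) -> order Mouse
  employee Bob (id=2) -> order Monitor
  employee Iris (id=3) -> order Keyboard
  employee Sam (id=4) -> order Keyboard
  employee Uma (id=1) -> order Phone
  employee Uma (id=1) -> order Headphones


7 rows:
Iris, Tablet, 4
Bob, Mouse, 1
Bob, Monitor, 10
Iris, Keyboard, 6
Sam, Keyboard, 3
Uma, Phone, 3
Uma, Headphones, 9


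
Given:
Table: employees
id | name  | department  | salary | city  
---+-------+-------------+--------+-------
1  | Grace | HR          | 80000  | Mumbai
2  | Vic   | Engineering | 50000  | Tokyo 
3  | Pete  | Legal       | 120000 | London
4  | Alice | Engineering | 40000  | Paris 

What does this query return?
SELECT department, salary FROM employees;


Projecting columns: department, salary

4 rows:
HR, 80000
Engineering, 50000
Legal, 120000
Engineering, 40000


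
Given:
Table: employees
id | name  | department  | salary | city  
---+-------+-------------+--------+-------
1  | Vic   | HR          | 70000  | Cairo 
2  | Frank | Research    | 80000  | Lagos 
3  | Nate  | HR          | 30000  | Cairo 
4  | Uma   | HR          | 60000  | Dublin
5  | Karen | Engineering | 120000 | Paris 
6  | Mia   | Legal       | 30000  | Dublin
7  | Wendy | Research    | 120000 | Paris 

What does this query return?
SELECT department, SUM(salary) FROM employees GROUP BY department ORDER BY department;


Summing salary within each department:
  Engineering: 120000 = 120000
  HR: 70000 + 30000 + 60000 = 160000
  Legal: 30000 = 30000
  Research: 80000 + 120000 = 200000


4 groups:
Engineering, 120000
HR, 160000
Legal, 30000
Research, 200000


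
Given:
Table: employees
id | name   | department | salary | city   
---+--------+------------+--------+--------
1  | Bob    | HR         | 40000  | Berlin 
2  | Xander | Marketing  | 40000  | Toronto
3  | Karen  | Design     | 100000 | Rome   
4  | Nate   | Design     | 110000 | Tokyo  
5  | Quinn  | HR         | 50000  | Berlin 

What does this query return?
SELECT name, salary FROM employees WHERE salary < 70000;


Filtering: salary < 70000
Matching: 3 rows

3 rows:
Bob, 40000
Xander, 40000
Quinn, 50000


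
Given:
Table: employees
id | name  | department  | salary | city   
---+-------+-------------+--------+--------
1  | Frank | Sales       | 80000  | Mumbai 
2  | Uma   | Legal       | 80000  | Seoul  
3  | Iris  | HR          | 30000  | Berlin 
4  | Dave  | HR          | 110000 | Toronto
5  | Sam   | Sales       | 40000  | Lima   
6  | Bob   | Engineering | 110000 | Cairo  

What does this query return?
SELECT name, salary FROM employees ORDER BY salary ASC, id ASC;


Sorting by salary ASC, then id ASC for ties

6 rows:
Iris, 30000
Sam, 40000
Frank, 80000
Uma, 80000
Dave, 110000
Bob, 110000


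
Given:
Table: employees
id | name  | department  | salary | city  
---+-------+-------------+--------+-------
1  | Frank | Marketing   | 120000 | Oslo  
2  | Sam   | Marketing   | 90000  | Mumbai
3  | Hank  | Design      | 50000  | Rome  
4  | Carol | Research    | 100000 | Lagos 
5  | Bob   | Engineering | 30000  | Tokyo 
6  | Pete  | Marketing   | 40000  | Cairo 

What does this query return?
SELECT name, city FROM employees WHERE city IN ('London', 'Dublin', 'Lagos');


Filtering: city IN ('London', 'Dublin', 'Lagos')
Matching: 1 rows

1 rows:
Carol, Lagos


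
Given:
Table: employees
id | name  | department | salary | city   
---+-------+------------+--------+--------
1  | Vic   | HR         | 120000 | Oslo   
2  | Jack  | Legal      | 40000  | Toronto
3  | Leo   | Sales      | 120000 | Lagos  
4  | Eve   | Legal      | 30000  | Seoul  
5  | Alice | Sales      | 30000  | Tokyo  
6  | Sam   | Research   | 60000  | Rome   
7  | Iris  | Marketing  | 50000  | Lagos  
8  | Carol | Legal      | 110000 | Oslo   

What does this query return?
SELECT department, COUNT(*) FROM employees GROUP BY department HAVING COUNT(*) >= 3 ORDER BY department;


Groups with count >= 3:
  Legal: 3 -> PASS
  HR: 1 -> filtered out
  Marketing: 1 -> filtered out
  Research: 1 -> filtered out
  Sales: 2 -> filtered out


1 groups:
Legal, 3


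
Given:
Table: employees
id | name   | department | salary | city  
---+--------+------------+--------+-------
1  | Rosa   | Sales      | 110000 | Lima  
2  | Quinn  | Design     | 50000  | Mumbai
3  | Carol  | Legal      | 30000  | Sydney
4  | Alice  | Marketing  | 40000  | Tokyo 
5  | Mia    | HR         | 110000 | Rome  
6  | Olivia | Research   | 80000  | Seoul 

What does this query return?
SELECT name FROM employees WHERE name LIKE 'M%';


LIKE 'M%' matches names starting with 'M'
Matching: 1

1 rows:
Mia


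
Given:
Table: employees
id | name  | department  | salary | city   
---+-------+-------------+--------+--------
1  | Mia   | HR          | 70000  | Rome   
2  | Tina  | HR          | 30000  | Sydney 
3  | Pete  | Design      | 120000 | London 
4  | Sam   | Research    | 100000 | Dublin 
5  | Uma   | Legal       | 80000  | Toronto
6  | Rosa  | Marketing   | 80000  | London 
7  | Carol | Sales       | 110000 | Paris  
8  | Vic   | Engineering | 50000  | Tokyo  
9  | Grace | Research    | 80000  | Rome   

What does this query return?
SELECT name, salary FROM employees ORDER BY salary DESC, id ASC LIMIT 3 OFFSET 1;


Sort by salary DESC (id ASC tiebreak), then skip 1 and take 3
Rows 2 through 4

3 rows:
Carol, 110000
Sam, 100000
Uma, 80000


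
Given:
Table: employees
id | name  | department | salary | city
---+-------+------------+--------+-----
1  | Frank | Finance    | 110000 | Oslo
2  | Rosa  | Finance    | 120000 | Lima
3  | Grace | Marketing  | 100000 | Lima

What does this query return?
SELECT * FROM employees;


SELECT * returns all 3 rows with all columns

3 rows:
1, Frank, Finance, 110000, Oslo
2, Rosa, Finance, 120000, Lima
3, Grace, Marketing, 100000, Lima


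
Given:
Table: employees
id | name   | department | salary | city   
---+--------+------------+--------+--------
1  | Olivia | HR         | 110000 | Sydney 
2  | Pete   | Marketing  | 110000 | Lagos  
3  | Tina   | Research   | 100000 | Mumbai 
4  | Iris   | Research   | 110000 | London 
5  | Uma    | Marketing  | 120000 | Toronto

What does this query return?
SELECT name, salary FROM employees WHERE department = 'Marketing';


Filtering: department = 'Marketing'
Matching rows: 2

2 rows:
Pete, 110000
Uma, 120000


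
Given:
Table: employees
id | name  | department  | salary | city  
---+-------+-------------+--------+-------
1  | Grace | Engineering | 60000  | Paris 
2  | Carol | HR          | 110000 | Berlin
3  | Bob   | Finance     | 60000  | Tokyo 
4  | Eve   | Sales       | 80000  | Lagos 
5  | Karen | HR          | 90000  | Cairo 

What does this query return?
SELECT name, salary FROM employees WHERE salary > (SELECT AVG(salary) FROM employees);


Subquery: AVG(salary) = 80000.0
Filtering: salary > 80000.0
  Carol (110000) -> MATCH
  Karen (90000) -> MATCH


2 rows:
Carol, 110000
Karen, 90000


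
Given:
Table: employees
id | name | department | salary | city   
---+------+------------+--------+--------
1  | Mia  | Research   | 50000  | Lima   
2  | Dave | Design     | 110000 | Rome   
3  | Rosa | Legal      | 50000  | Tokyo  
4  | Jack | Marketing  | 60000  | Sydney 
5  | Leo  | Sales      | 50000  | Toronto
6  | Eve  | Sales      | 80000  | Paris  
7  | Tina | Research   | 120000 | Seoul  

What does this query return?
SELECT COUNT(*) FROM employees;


COUNT(*) counts all rows

7


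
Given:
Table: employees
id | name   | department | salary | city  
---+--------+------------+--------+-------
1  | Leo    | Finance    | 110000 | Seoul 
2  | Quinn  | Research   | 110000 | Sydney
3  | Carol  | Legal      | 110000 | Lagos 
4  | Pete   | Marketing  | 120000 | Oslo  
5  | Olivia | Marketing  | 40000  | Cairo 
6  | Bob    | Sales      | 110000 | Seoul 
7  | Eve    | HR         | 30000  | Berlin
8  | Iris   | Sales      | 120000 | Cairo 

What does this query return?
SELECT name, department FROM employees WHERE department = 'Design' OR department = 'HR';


Filtering: department = 'Design' OR 'HR'
Matching: 1 rows

1 rows:
Eve, HR


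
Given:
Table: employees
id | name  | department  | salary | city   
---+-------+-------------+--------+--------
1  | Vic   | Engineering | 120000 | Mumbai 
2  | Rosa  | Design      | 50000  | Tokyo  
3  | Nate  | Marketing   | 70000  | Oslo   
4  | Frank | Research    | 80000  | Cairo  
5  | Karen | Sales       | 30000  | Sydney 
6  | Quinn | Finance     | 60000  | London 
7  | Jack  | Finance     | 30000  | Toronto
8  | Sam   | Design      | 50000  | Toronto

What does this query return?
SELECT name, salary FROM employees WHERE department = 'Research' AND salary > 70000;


Filtering: department = 'Research' AND salary > 70000
Matching: 1 rows

1 rows:
Frank, 80000


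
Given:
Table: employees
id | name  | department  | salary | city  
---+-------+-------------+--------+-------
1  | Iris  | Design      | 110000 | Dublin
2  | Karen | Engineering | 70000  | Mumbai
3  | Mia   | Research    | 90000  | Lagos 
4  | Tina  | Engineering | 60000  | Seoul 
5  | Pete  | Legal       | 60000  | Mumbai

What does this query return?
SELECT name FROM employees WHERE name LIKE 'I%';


LIKE 'I%' matches names starting with 'I'
Matching: 1

1 rows:
Iris


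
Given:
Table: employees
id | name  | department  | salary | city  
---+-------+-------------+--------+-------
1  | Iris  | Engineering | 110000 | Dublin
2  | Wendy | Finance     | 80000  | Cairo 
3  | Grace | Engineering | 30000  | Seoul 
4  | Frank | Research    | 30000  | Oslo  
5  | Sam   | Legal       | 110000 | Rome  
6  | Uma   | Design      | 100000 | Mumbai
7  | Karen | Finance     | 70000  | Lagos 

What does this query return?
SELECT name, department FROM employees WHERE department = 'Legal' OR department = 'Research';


Filtering: department = 'Legal' OR 'Research'
Matching: 2 rows

2 rows:
Frank, Research
Sam, Legal


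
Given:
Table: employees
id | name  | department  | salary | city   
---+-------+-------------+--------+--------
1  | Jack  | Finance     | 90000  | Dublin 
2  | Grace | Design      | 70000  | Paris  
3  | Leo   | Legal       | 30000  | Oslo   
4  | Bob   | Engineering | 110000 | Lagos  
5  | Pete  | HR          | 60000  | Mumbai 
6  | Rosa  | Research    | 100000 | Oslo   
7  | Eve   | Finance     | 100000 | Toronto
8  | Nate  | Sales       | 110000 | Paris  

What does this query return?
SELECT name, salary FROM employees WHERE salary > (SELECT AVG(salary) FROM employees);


Subquery: AVG(salary) = 83750.0
Filtering: salary > 83750.0
  Jack (90000) -> MATCH
  Bob (110000) -> MATCH
  Rosa (100000) -> MATCH
  Eve (100000) -> MATCH
  Nate (110000) -> MATCH


5 rows:
Jack, 90000
Bob, 110000
Rosa, 100000
Eve, 100000
Nate, 110000


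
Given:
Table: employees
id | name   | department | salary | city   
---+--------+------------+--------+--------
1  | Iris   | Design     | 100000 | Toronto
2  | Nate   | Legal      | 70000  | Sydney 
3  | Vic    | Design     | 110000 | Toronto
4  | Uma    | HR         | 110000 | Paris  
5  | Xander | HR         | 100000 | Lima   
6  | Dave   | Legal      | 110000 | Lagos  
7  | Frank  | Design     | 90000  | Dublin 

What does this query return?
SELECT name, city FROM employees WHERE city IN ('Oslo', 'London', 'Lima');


Filtering: city IN ('Oslo', 'London', 'Lima')
Matching: 1 rows

1 rows:
Xander, Lima


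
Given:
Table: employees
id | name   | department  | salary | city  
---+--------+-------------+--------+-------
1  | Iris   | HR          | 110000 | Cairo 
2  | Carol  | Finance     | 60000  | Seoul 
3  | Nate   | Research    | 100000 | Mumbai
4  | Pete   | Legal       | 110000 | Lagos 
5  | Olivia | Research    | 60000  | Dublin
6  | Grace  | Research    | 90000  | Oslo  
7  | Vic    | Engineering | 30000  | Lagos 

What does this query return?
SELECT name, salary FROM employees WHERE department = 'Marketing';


Filtering: department = 'Marketing'
Matching rows: 0

Empty result set (0 rows)


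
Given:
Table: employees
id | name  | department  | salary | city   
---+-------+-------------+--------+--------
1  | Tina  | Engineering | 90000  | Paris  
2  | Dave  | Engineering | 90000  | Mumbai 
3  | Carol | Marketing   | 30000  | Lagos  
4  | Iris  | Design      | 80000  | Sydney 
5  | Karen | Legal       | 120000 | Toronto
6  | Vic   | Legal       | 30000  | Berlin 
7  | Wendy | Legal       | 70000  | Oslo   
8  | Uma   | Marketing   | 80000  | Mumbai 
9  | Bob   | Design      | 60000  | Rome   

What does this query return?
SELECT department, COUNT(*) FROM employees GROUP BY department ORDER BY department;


Assigning each row to its department group:
  Tina -> Engineering
  Dave -> Engineering
  Carol -> Marketing
  Iris -> Design
  Karen -> Legal
  Vic -> Legal
  Wendy -> Legal
  Uma -> Marketing
  Bob -> Design


4 groups:
Design, 2
Engineering, 2
Legal, 3
Marketing, 2


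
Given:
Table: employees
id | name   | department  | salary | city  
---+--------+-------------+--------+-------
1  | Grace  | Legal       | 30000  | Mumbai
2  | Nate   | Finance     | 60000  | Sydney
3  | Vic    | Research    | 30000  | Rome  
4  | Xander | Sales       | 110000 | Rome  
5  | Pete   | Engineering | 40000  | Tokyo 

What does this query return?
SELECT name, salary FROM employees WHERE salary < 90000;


Filtering: salary < 90000
Matching: 4 rows

4 rows:
Grace, 30000
Nate, 60000
Vic, 30000
Pete, 40000


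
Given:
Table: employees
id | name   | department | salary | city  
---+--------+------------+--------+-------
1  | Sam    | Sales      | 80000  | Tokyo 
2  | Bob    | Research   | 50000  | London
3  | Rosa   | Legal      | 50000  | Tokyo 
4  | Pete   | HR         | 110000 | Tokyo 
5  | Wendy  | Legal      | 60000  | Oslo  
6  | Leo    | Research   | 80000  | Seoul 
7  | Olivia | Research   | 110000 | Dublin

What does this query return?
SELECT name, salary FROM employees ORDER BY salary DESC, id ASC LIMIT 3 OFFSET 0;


Sort by salary DESC (id ASC tiebreak), then skip 0 and take 3
Rows 1 through 3

3 rows:
Pete, 110000
Olivia, 110000
Sam, 80000
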